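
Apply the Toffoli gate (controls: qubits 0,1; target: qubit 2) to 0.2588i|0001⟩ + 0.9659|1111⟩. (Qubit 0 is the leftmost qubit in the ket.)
0.2588i|0001⟩ + 0.9659|1101⟩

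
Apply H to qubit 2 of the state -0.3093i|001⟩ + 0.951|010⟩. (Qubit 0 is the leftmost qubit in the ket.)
-0.2187i|000⟩ + 0.2187i|001⟩ + 0.6725|010⟩ + 0.6725|011⟩

H on qubit 2 mixes each pair of kets that differ only in qubit 2: amplitudes (a, b) of (|…0…⟩, |…1…⟩) become ((a + b)/√2, (a − b)/√2). Kets absent from the input have amplitude 0.
(|000⟩, |001⟩): (a, b) = (0, -0.3093i) → (-0.2187i, 0.2187i)
(|010⟩, |011⟩): (a, b) = (0.951, 0) → (0.6725, 0.6725)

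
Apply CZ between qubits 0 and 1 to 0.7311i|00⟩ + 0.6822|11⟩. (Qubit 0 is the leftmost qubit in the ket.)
0.7311i|00⟩ - 0.6822|11⟩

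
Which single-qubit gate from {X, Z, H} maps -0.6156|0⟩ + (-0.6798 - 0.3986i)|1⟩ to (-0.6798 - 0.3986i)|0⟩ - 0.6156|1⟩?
X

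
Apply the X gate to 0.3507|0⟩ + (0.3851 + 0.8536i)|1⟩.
(0.3851 + 0.8536i)|0⟩ + 0.3507|1⟩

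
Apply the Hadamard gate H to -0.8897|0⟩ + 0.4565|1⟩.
-0.3063|0⟩ - 0.9519|1⟩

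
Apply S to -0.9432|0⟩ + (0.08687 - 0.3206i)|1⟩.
-0.9432|0⟩ + (0.3206 + 0.08687i)|1⟩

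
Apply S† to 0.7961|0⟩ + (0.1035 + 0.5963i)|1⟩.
0.7961|0⟩ + (0.5963 - 0.1035i)|1⟩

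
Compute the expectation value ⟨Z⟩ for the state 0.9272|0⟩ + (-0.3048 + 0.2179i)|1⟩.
0.7193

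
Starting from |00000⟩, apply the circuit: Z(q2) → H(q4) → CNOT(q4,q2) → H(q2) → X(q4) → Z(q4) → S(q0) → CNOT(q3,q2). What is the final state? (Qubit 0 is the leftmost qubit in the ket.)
1/2|00000⟩ - 1/2|00001⟩ - 1/2|00100⟩ - 1/2|00101⟩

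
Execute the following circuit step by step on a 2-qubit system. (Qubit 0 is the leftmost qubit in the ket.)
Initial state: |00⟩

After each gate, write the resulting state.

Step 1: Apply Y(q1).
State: i|01⟩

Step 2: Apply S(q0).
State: i|01⟩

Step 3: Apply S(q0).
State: i|01⟩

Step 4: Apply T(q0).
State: i|01⟩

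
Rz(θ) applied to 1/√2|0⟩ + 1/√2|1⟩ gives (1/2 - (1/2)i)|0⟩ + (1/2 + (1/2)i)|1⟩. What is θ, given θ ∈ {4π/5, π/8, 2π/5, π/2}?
π/2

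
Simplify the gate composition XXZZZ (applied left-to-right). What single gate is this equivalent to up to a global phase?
Z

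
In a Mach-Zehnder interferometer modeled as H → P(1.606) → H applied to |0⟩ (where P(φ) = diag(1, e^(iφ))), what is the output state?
(0.4824 + 0.4997i)|0⟩ + (0.5176 - 0.4997i)|1⟩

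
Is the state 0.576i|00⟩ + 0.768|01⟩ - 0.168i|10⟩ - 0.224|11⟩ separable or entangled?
Separable

Writing the state as a|00⟩ + b|01⟩ + c|10⟩ + d|11⟩, it is a product state iff ad − bc = 0.
Here (a, b, c, d) = (0.576i, 0.768, -0.168i, -0.224): ad − bc = (0.576i)(-0.224) − (0.768)(-0.168i) = 0, so the state is separable.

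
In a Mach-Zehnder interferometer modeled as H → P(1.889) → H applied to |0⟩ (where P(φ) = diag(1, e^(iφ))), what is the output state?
(0.3436 + 0.4749i)|0⟩ + (0.6564 - 0.4749i)|1⟩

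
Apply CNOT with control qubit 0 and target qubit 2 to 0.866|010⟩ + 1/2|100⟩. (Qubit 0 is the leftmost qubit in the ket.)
0.866|010⟩ + 1/2|101⟩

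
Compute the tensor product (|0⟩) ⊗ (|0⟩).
|00⟩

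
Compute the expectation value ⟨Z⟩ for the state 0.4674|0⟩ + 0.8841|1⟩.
-0.5632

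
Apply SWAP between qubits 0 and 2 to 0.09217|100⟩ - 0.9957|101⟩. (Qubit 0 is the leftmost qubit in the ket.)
0.09217|001⟩ - 0.9957|101⟩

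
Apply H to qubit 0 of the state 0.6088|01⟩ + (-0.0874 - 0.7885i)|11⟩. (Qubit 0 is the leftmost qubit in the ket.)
(0.3687 - 0.5576i)|01⟩ + (0.4923 + 0.5576i)|11⟩

H on qubit 0 mixes each pair of kets that differ only in qubit 0: amplitudes (a, b) of (|…0…⟩, |…1…⟩) become ((a + b)/√2, (a − b)/√2). Kets absent from the input have amplitude 0.
(|01⟩, |11⟩): (a, b) = (0.6088, (-0.0874 - 0.7885i)) → ((0.3687 - 0.5576i), (0.4923 + 0.5576i))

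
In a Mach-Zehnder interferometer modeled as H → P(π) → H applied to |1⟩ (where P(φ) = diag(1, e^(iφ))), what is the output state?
|0⟩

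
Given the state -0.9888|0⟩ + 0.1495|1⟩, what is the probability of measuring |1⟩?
0.02235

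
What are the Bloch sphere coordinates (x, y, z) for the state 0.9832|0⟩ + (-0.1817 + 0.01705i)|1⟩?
(-0.3573, 0.03353, 0.9334)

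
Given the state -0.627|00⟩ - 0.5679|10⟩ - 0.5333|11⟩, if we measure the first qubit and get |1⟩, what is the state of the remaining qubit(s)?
-0.729|0⟩ - 0.6846|1⟩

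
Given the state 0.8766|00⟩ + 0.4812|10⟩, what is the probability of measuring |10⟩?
0.2316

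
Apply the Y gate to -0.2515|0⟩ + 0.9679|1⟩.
-0.9679i|0⟩ - 0.2515i|1⟩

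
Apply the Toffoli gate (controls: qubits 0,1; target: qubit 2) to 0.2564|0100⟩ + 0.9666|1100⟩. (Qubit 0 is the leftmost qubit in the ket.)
0.2564|0100⟩ + 0.9666|1110⟩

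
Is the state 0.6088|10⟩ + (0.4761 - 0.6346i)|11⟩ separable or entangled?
Separable

Writing the state as a|00⟩ + b|01⟩ + c|10⟩ + d|11⟩, it is a product state iff ad − bc = 0.
Here (a, b, c, d) = (0, 0, 0.6088, (0.4761 - 0.6346i)): ad − bc = (0)(0.4761 - 0.6346i) − (0)(0.6088) = 0, so the state is separable.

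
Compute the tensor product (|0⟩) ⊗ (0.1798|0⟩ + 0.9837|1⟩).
0.1798|00⟩ + 0.9837|01⟩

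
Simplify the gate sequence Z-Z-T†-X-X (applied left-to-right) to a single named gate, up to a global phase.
T†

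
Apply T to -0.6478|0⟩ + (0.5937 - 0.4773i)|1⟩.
-0.6478|0⟩ + (0.7573 + 0.08231i)|1⟩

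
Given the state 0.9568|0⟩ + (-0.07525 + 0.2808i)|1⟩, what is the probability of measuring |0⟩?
0.9155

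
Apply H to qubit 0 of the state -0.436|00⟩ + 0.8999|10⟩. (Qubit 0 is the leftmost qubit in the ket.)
0.328|00⟩ - 0.9446|10⟩

H on qubit 0 mixes each pair of kets that differ only in qubit 0: amplitudes (a, b) of (|…0…⟩, |…1…⟩) become ((a + b)/√2, (a − b)/√2). Kets absent from the input have amplitude 0.
(|00⟩, |10⟩): (a, b) = (-0.436, 0.8999) → (0.328, -0.9446)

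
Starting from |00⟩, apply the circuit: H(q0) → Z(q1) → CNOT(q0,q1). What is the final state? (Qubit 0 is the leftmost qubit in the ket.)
1/√2|00⟩ + 1/√2|11⟩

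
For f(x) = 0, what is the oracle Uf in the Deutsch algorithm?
I ⊗ I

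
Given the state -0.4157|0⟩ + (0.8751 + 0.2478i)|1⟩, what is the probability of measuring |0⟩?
0.1728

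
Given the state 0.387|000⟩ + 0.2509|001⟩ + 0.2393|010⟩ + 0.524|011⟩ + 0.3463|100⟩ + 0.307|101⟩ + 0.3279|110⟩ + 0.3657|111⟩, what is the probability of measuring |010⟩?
0.05726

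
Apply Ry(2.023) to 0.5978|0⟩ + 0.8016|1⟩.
-0.3623|0⟩ + 0.932|1⟩

Ry(2.023) = [[cos(θ/2), −sin(θ/2)], [sin(θ/2), cos(θ/2)]]; θ = 2.023, cos(θ/2) ≈ 0.53059, sin(θ/2) ≈ 0.847629.
With a = amp(|0⟩) = 0.5978 and b = amp(|1⟩) = 0.8016:
new amp(|0⟩) = (0.53059)·a + (-0.847629)·b = -0.3623
new amp(|1⟩) = (0.847629)·a + (0.53059)·b = 0.932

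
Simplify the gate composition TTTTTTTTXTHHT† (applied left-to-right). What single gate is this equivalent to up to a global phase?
X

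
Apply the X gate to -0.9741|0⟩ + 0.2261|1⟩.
0.2261|0⟩ - 0.9741|1⟩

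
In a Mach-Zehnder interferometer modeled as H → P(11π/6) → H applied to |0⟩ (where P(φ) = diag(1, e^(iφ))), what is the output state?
(0.933 - 0.25i)|0⟩ + (0.06699 + 0.25i)|1⟩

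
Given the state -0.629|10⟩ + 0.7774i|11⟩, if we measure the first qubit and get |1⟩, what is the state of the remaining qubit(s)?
-0.629|0⟩ + 0.7774i|1⟩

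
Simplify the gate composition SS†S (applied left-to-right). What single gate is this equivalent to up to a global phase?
S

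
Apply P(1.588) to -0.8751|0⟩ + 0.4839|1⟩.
-0.8751|0⟩ + (-0.008324 + 0.4838i)|1⟩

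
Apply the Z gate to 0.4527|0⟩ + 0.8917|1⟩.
0.4527|0⟩ - 0.8917|1⟩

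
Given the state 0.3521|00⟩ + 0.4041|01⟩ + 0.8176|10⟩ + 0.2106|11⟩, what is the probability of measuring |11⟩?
0.04435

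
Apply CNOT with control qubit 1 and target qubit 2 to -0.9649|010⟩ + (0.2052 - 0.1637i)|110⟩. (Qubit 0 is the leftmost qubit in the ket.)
-0.9649|011⟩ + (0.2052 - 0.1637i)|111⟩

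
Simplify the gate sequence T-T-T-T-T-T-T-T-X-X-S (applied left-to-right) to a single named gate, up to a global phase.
S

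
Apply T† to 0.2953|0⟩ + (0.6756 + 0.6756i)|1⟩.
0.2953|0⟩ + 0.9554|1⟩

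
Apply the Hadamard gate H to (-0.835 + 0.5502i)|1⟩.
(-0.5904 + 0.3891i)|0⟩ + (0.5904 - 0.3891i)|1⟩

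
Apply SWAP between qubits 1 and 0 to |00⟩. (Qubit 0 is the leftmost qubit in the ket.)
|00⟩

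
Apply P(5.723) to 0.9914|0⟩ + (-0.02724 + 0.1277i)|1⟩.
0.9914|0⟩ + (0.04478 + 0.1227i)|1⟩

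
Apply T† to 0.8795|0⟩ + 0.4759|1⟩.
0.8795|0⟩ + (0.3365 - 0.3365i)|1⟩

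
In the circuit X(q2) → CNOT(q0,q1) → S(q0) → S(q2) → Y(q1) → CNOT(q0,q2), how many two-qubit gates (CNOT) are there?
2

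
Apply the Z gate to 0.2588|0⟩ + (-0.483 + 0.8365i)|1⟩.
0.2588|0⟩ + (0.483 - 0.8365i)|1⟩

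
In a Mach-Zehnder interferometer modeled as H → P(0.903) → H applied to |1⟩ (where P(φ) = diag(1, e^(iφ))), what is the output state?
(0.1904 - 0.3926i)|0⟩ + (0.8096 + 0.3926i)|1⟩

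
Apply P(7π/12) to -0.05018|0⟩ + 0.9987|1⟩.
-0.05018|0⟩ + (-0.2585 + 0.9647i)|1⟩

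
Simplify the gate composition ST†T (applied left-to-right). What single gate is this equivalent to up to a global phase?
S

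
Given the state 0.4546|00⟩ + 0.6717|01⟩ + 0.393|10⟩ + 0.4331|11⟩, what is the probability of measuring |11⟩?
0.1876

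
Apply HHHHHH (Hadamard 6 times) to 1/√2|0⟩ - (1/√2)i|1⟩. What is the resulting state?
1/√2|0⟩ - (1/√2)i|1⟩

H² = I, so an even number of Hadamards cancels: H^6 = I and the state is unchanged.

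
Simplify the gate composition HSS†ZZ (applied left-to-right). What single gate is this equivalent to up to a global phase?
H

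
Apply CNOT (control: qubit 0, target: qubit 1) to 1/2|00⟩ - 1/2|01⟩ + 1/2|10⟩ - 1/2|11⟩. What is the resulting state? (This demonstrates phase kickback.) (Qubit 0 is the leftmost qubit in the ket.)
1/2|00⟩ - 1/2|01⟩ - 1/2|10⟩ + 1/2|11⟩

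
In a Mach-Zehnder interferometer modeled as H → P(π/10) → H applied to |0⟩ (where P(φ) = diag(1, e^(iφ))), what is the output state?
(0.9755 + 0.1545i)|0⟩ + (0.02447 - 0.1545i)|1⟩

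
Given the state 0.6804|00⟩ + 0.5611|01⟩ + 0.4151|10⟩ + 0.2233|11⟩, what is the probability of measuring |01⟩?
0.3148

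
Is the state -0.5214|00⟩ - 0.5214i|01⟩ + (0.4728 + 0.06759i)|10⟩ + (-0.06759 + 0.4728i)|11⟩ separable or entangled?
Separable

Writing the state as a|00⟩ + b|01⟩ + c|10⟩ + d|11⟩, it is a product state iff ad − bc = 0.
Here (a, b, c, d) = (-0.5214, -0.5214i, (0.4728 + 0.06759i), (-0.06759 + 0.4728i)): ad − bc = (-0.5214)(-0.06759 + 0.4728i) − (-0.5214i)(0.4728 + 0.06759i) = 0, so the state is separable.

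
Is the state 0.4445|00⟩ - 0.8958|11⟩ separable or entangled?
Entangled

Writing the state as a|00⟩ + b|01⟩ + c|10⟩ + d|11⟩, it is a product state iff ad − bc = 0.
Here (a, b, c, d) = (0.4445, 0, 0, -0.8958): ad − bc = (0.4445)(-0.8958) − (0)(0) = -0.3982 ≠ 0, so the state is entangled.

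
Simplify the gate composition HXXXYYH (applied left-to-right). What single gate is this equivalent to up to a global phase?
Z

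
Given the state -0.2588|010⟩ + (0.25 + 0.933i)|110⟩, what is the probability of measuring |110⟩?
0.933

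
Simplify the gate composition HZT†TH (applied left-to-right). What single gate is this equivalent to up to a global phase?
X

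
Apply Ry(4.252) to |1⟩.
-0.8498|0⟩ - 0.5271|1⟩

Ry(4.252) = [[cos(θ/2), −sin(θ/2)], [sin(θ/2), cos(θ/2)]]; θ = 4.252, cos(θ/2) ≈ -0.527116, sin(θ/2) ≈ 0.849793.
With a = amp(|0⟩) = 0 and b = amp(|1⟩) = 1:
new amp(|0⟩) = (-0.527116)·a + (-0.849793)·b = -0.8498
new amp(|1⟩) = (0.849793)·a + (-0.527116)·b = -0.5271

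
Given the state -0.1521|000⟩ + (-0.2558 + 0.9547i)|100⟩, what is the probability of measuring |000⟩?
0.02313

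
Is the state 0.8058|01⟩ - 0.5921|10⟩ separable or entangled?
Entangled

Writing the state as a|00⟩ + b|01⟩ + c|10⟩ + d|11⟩, it is a product state iff ad − bc = 0.
Here (a, b, c, d) = (0, 0.8058, -0.5921, 0): ad − bc = (0)(0) − (0.8058)(-0.5921) = 0.4771 ≠ 0, so the state is entangled.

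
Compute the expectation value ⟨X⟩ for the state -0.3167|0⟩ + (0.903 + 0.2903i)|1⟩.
-0.572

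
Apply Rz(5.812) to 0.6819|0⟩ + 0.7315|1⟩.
(-0.6631 - 0.1592i)|0⟩ + (-0.7113 + 0.1707i)|1⟩

Rz(5.812) = [[e^(−iθ/2), 0], [0, e^(iθ/2)]] with e^(±iθ/2) = cos(θ/2) ± i·sin(θ/2); θ = 5.812, cos(θ/2) ≈ -0.972376, sin(θ/2) ≈ 0.233419.
With a = amp(|0⟩) = 0.6819 and b = amp(|1⟩) = 0.7315:
new amp(|0⟩) = (-0.972376 - 0.233419i)·a = (-0.6631 - 0.1592i)
new amp(|1⟩) = (-0.972376 + 0.233419i)·b = (-0.7113 + 0.1707i)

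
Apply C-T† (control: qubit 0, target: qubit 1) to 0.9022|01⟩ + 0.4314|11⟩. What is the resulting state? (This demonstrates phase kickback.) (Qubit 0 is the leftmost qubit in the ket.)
0.9022|01⟩ + (0.305 - 0.305i)|11⟩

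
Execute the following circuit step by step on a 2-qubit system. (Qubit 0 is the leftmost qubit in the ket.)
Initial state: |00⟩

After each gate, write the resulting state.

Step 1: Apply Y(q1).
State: i|01⟩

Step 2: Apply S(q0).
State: i|01⟩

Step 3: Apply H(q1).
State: (1/√2)i|00⟩ - (1/√2)i|01⟩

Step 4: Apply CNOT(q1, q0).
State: (1/√2)i|00⟩ - (1/√2)i|11⟩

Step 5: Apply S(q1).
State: (1/√2)i|00⟩ + 1/√2|11⟩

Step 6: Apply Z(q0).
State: (1/√2)i|00⟩ - 1/√2|11⟩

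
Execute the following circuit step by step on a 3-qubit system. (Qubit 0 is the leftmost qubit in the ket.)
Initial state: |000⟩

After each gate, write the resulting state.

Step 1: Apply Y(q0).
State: i|100⟩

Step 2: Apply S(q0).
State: -|100⟩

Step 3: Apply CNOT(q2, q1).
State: -|100⟩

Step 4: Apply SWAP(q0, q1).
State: -|010⟩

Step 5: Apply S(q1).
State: -i|010⟩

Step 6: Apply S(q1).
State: |010⟩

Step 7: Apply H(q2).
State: 1/√2|010⟩ + 1/√2|011⟩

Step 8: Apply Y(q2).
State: -(1/√2)i|010⟩ + (1/√2)i|011⟩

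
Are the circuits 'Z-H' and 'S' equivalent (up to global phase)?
No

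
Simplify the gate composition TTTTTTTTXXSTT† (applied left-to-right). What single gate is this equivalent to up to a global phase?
S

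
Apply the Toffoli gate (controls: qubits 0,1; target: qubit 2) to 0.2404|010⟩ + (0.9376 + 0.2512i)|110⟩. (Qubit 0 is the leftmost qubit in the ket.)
0.2404|010⟩ + (0.9376 + 0.2512i)|111⟩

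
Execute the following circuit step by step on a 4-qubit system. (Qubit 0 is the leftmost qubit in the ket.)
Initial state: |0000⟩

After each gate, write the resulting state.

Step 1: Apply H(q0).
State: 1/√2|0000⟩ + 1/√2|1000⟩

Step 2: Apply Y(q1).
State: (1/√2)i|0100⟩ + (1/√2)i|1100⟩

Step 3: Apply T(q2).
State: (1/√2)i|0100⟩ + (1/√2)i|1100⟩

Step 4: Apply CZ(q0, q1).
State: (1/√2)i|0100⟩ - (1/√2)i|1100⟩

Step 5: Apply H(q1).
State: (1/2)i|0000⟩ - (1/2)i|0100⟩ - (1/2)i|1000⟩ + (1/2)i|1100⟩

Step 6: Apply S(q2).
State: (1/2)i|0000⟩ - (1/2)i|0100⟩ - (1/2)i|1000⟩ + (1/2)i|1100⟩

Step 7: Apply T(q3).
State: (1/2)i|0000⟩ - (1/2)i|0100⟩ - (1/2)i|1000⟩ + (1/2)i|1100⟩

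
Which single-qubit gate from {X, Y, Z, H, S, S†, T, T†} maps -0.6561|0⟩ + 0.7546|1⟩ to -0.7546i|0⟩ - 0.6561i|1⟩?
Y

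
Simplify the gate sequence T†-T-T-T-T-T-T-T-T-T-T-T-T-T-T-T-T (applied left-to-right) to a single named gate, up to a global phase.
T†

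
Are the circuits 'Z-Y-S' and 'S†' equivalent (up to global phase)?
No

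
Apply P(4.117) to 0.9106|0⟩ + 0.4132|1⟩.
0.9106|0⟩ + (-0.2317 - 0.3421i)|1⟩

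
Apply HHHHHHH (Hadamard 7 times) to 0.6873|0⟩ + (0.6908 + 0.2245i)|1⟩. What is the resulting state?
(0.9745 + 0.1587i)|0⟩ + (-0.002475 - 0.1587i)|1⟩

H² = I, so H^7 = H: a single Hadamard. With (a, b) = (0.6873, (0.6908 + 0.2245i)), H gives ((a + b)/√2, (a − b)/√2) = ((0.9745 + 0.1587i), (-0.002475 - 0.1587i)).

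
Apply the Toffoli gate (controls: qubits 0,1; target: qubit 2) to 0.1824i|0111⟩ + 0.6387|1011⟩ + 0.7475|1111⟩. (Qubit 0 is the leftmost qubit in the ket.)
0.1824i|0111⟩ + 0.6387|1011⟩ + 0.7475|1101⟩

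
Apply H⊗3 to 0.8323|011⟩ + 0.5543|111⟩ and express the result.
0.4902|000⟩ - 0.4902|001⟩ - 0.4902|010⟩ + 0.4902|011⟩ + 0.09829|100⟩ - 0.09829|101⟩ - 0.09829|110⟩ + 0.09829|111⟩

H⊗3 gives amp(|y⟩) = (1/2√2) Σ_x (−1)^(x·y) amp(|x⟩), where x·y is the number of positions in which both x and y have a 1.
|000⟩: (0.8323 + 0.5543)/(2√2) = 0.4902
|001⟩: (-0.8323 - 0.5543)/(2√2) = -0.4902
|010⟩: (-0.8323 - 0.5543)/(2√2) = -0.4902
|011⟩: (0.8323 + 0.5543)/(2√2) = 0.4902
|100⟩: (0.8323 - 0.5543)/(2√2) = 0.09829
|101⟩: (-0.8323 + 0.5543)/(2√2) = -0.09829
|110⟩: (-0.8323 + 0.5543)/(2√2) = -0.09829
|111⟩: (0.8323 - 0.5543)/(2√2) = 0.09829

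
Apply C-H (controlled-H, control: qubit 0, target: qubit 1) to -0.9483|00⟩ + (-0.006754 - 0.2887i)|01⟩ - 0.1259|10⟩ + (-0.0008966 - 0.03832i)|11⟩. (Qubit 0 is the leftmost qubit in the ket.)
-0.9483|00⟩ + (-0.006754 - 0.2887i)|01⟩ + (-0.08966 - 0.0271i)|10⟩ + (-0.08839 + 0.0271i)|11⟩

C-H leaves the control-|0⟩ kets |00⟩, |01⟩ unchanged and applies H to qubit 1 on the control-|1⟩ pair (|10⟩, |11⟩).
H = [[1/√2, 1/√2], [1/√2, -1/√2]].
With a = amp(|10⟩) = -0.1259 and b = amp(|11⟩) = (-0.0008966 - 0.03832i):
new amp(|10⟩) = (1/√2)·a + (1/√2)·b = (-0.08966 - 0.0271i)
new amp(|11⟩) = (1/√2)·a + (-1/√2)·b = (-0.08839 + 0.0271i)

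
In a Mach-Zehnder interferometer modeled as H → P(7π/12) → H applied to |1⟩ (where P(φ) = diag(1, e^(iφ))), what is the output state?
(0.6294 - 0.483i)|0⟩ + (0.3706 + 0.483i)|1⟩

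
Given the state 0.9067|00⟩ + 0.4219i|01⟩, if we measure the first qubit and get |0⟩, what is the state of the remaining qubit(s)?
0.9067|0⟩ + 0.4219i|1⟩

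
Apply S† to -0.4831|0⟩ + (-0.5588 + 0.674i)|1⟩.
-0.4831|0⟩ + (0.674 + 0.5588i)|1⟩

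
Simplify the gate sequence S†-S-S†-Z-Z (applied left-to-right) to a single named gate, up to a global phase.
S†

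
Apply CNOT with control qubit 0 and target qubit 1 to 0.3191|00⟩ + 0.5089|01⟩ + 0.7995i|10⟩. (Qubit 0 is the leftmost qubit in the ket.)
0.3191|00⟩ + 0.5089|01⟩ + 0.7995i|11⟩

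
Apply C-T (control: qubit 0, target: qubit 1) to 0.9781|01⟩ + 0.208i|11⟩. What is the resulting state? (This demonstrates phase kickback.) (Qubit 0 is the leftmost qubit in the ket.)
0.9781|01⟩ + (-0.1471 + 0.1471i)|11⟩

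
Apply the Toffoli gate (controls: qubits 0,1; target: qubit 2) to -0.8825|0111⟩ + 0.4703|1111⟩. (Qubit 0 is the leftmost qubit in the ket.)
-0.8825|0111⟩ + 0.4703|1101⟩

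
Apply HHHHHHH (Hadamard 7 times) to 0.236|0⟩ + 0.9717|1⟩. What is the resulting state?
0.854|0⟩ - 0.5202|1⟩

H² = I, so H^7 = H: a single Hadamard. With (a, b) = (0.236, 0.9717), H gives ((a + b)/√2, (a − b)/√2) = (0.854, -0.5202).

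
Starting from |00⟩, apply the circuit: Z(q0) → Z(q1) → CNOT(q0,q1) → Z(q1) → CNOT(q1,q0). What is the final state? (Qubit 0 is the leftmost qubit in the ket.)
|00⟩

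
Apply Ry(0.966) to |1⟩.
-0.4644|0⟩ + 0.8856|1⟩

Ry(0.966) = [[cos(θ/2), −sin(θ/2)], [sin(θ/2), cos(θ/2)]]; θ = 0.966, cos(θ/2) ≈ 0.885606, sin(θ/2) ≈ 0.464438.
With a = amp(|0⟩) = 0 and b = amp(|1⟩) = 1:
new amp(|0⟩) = (0.885606)·a + (-0.464438)·b = -0.4644
new amp(|1⟩) = (0.464438)·a + (0.885606)·b = 0.8856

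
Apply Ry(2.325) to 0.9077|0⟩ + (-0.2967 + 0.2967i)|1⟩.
(0.6327 - 0.2723i)|0⟩ + (0.7153 + 0.1178i)|1⟩

Ry(2.325) = [[cos(θ/2), −sin(θ/2)], [sin(θ/2), cos(θ/2)]]; θ = 2.325, cos(θ/2) ≈ 0.397046, sin(θ/2) ≈ 0.917799.
With a = amp(|0⟩) = 0.9077 and b = amp(|1⟩) = (-0.2967 + 0.2967i):
new amp(|0⟩) = (0.397046)·a + (-0.917799)·b = (0.6327 - 0.2723i)
new amp(|1⟩) = (0.917799)·a + (0.397046)·b = (0.7153 + 0.1178i)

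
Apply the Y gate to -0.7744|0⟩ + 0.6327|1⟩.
-0.6327i|0⟩ - 0.7744i|1⟩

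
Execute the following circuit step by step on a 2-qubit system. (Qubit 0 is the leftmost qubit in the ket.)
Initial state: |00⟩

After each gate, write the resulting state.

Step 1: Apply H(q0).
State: 1/√2|00⟩ + 1/√2|10⟩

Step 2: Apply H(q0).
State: |00⟩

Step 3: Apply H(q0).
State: 1/√2|00⟩ + 1/√2|10⟩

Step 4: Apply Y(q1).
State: (1/√2)i|01⟩ + (1/√2)i|11⟩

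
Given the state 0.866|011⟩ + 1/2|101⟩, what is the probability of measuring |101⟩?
1/4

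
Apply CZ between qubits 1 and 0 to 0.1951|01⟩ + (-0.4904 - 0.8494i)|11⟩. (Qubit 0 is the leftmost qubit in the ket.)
0.1951|01⟩ + (0.4904 + 0.8494i)|11⟩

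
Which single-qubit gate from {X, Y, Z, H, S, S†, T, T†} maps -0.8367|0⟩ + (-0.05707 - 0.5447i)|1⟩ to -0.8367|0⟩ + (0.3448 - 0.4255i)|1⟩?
T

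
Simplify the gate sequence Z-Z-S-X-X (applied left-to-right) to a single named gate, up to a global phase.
S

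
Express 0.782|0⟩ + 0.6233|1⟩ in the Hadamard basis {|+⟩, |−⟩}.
0.9937|+⟩ + 0.1122|−⟩

With |ψ⟩ = α|0⟩ + β|1⟩, the Hadamard-basis coefficients are ⟨+|ψ⟩ = (α + β)/√2 and ⟨−|ψ⟩ = (α − β)/√2.
Here α = 0.782, β = 0.6233: (α + β)/√2 = 0.9937, (α − β)/√2 = 0.1122.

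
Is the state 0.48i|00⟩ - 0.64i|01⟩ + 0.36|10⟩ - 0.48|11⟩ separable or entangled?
Separable

Writing the state as a|00⟩ + b|01⟩ + c|10⟩ + d|11⟩, it is a product state iff ad − bc = 0.
Here (a, b, c, d) = (0.48i, -0.64i, 0.36, -0.48): ad − bc = (0.48i)(-0.48) − (-0.64i)(0.36) = 0, so the state is separable.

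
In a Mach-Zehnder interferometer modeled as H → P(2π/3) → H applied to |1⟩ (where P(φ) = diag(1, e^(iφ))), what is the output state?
(0.75 - 0.433i)|0⟩ + (0.25 + 0.433i)|1⟩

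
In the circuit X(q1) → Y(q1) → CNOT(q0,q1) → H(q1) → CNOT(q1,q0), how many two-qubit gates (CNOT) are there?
2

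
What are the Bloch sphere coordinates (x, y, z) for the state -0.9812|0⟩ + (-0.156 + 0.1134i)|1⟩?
(0.3061, -0.2225, 0.9256)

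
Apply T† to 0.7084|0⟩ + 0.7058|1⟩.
0.7084|0⟩ + (0.4991 - 0.4991i)|1⟩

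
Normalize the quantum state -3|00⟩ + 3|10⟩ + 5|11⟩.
-0.4575|00⟩ + 0.4575|10⟩ + 0.7625|11⟩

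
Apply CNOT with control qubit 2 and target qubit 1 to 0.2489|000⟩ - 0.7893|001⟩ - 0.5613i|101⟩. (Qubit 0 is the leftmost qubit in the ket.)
0.2489|000⟩ - 0.7893|011⟩ - 0.5613i|111⟩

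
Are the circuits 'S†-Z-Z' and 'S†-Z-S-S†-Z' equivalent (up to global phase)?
Yes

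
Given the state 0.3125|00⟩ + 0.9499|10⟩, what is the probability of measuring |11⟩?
0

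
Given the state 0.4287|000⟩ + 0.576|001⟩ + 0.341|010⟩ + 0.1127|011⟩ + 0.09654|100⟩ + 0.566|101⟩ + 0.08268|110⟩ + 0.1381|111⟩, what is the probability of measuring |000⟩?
0.1838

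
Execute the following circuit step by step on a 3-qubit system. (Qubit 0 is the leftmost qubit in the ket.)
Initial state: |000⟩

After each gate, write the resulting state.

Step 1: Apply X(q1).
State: |010⟩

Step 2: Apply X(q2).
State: |011⟩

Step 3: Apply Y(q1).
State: -i|001⟩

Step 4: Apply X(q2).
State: -i|000⟩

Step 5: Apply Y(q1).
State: |010⟩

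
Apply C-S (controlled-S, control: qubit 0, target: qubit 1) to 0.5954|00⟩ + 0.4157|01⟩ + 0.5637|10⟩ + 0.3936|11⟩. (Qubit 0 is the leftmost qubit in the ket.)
0.5954|00⟩ + 0.4157|01⟩ + 0.5637|10⟩ + 0.3936i|11⟩

C-S leaves the control-|0⟩ kets |00⟩, |01⟩ unchanged and applies S to qubit 1 on the control-|1⟩ pair (|10⟩, |11⟩).
S = [[1, 0], [0, i]].
With a = amp(|10⟩) = 0.5637 and b = amp(|11⟩) = 0.3936:
new amp(|10⟩) = (1)·a = 0.5637
new amp(|11⟩) = (i)·b = 0.3936i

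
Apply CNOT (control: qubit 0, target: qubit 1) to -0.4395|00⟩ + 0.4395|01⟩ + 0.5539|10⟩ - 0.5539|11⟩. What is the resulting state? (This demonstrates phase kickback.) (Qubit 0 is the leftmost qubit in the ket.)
-0.4395|00⟩ + 0.4395|01⟩ - 0.5539|10⟩ + 0.5539|11⟩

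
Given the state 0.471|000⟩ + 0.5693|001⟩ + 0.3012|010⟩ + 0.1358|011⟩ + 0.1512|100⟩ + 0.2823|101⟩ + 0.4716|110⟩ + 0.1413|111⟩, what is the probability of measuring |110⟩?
0.2224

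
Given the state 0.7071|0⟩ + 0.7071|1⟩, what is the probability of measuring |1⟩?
0.5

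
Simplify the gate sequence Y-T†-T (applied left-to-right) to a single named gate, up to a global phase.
Y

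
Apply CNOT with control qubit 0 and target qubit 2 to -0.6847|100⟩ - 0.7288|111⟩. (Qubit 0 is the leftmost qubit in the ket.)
-0.6847|101⟩ - 0.7288|110⟩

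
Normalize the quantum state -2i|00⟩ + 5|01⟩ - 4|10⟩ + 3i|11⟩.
-0.2722i|00⟩ + 0.6804|01⟩ - 0.5443|10⟩ + (1/√6)i|11⟩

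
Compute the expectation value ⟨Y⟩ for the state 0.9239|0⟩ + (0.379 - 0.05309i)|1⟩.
-0.0981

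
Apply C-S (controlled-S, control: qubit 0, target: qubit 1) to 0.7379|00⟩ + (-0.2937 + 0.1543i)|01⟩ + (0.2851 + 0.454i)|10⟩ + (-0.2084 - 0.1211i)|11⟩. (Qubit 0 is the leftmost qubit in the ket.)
0.7379|00⟩ + (-0.2937 + 0.1543i)|01⟩ + (0.2851 + 0.454i)|10⟩ + (0.1211 - 0.2084i)|11⟩

C-S leaves the control-|0⟩ kets |00⟩, |01⟩ unchanged and applies S to qubit 1 on the control-|1⟩ pair (|10⟩, |11⟩).
S = [[1, 0], [0, i]].
With a = amp(|10⟩) = (0.2851 + 0.454i) and b = amp(|11⟩) = (-0.2084 - 0.1211i):
new amp(|10⟩) = (1)·a = (0.2851 + 0.454i)
new amp(|11⟩) = (i)·b = (0.1211 - 0.2084i)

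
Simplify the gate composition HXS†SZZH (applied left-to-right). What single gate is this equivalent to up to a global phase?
Z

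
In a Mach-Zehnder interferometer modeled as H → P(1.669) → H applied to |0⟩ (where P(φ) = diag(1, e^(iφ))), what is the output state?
(0.451 + 0.4976i)|0⟩ + (0.549 - 0.4976i)|1⟩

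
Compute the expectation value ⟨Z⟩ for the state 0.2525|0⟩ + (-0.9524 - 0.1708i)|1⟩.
-0.8725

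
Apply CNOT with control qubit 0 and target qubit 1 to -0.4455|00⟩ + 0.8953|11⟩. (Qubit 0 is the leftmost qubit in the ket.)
-0.4455|00⟩ + 0.8953|10⟩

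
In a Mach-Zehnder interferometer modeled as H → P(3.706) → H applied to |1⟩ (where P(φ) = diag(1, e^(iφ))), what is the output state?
(0.9225 + 0.2675i)|0⟩ + (0.07755 - 0.2675i)|1⟩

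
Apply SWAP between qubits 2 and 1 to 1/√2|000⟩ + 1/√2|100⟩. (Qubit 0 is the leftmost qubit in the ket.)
1/√2|000⟩ + 1/√2|100⟩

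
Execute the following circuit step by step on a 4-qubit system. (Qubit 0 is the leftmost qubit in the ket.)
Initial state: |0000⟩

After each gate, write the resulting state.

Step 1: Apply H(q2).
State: 1/√2|0000⟩ + 1/√2|0010⟩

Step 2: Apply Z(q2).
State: 1/√2|0000⟩ - 1/√2|0010⟩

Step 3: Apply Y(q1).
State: (1/√2)i|0100⟩ - (1/√2)i|0110⟩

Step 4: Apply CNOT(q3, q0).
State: (1/√2)i|0100⟩ - (1/√2)i|0110⟩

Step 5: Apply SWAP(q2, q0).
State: (1/√2)i|0100⟩ - (1/√2)i|1100⟩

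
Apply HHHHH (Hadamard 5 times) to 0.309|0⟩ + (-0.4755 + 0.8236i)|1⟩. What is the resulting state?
(-0.1177 + 0.5824i)|0⟩ + (0.5547 - 0.5824i)|1⟩

H² = I, so H^5 = H: a single Hadamard. With (a, b) = (0.309, (-0.4755 + 0.8236i)), H gives ((a + b)/√2, (a − b)/√2) = ((-0.1177 + 0.5824i), (0.5547 - 0.5824i)).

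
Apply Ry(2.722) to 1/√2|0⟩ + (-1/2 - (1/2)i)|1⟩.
(0.6363 + 0.489i)|0⟩ + (0.5875 - 0.1041i)|1⟩

Ry(2.722) = [[cos(θ/2), −sin(θ/2)], [sin(θ/2), cos(θ/2)]]; θ = 2.722, cos(θ/2) ≈ 0.208261, sin(θ/2) ≈ 0.978073.
With a = amp(|0⟩) = 1/√2 and b = amp(|1⟩) = (-1/2 - (1/2)i):
new amp(|0⟩) = (0.208261)·a + (-0.978073)·b = (0.6363 + 0.489i)
new amp(|1⟩) = (0.978073)·a + (0.208261)·b = (0.5875 - 0.1041i)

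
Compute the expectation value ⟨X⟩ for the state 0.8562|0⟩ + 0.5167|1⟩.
0.8848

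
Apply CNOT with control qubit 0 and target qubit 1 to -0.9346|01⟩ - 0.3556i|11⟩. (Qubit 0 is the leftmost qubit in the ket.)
-0.9346|01⟩ - 0.3556i|10⟩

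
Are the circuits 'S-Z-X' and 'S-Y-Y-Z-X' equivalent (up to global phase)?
Yes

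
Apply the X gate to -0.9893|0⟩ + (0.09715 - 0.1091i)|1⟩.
(0.09715 - 0.1091i)|0⟩ - 0.9893|1⟩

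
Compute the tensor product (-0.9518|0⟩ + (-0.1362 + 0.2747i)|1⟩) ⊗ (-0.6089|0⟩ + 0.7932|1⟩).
0.5796|00⟩ - 0.755|01⟩ + (0.08293 - 0.1673i)|10⟩ + (-0.108 + 0.2179i)|11⟩

amp(|b₁b₂…⟩) = product of the factor amplitudes for bits b₁, b₂, …; only kets whose every factor amplitude is nonzero survive.
|00⟩: (-0.9518)(-0.6089) = 0.5796
|01⟩: (-0.9518)(0.7932) = -0.755
|10⟩: (-0.1362 + 0.2747i)(-0.6089) = (0.08293 - 0.1673i)
|11⟩: (-0.1362 + 0.2747i)(0.7932) = (-0.108 + 0.2179i)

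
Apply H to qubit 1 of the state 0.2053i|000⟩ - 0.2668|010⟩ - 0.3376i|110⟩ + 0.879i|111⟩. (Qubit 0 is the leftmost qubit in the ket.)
(-0.1887 + 0.1452i)|000⟩ + (0.1887 + 0.1452i)|010⟩ - 0.2387i|100⟩ + 0.6215i|101⟩ + 0.2387i|110⟩ - 0.6215i|111⟩

H on qubit 1 mixes each pair of kets that differ only in qubit 1: amplitudes (a, b) of (|…0…⟩, |…1…⟩) become ((a + b)/√2, (a − b)/√2). Kets absent from the input have amplitude 0.
(|000⟩, |010⟩): (a, b) = (0.2053i, -0.2668) → ((-0.1887 + 0.1452i), (0.1887 + 0.1452i))
(|100⟩, |110⟩): (a, b) = (0, -0.3376i) → (-0.2387i, 0.2387i)
(|101⟩, |111⟩): (a, b) = (0, 0.879i) → (0.6215i, -0.6215i)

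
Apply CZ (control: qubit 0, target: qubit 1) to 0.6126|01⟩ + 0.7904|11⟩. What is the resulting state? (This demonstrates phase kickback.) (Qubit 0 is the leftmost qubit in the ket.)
0.6126|01⟩ - 0.7904|11⟩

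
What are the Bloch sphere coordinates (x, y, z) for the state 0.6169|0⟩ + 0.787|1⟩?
(0.971, 0, -0.2388)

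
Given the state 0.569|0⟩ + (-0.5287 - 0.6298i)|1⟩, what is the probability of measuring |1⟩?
0.6762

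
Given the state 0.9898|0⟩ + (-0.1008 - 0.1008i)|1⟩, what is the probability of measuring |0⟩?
0.9797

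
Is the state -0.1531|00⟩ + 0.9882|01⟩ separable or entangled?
Separable

Writing the state as a|00⟩ + b|01⟩ + c|10⟩ + d|11⟩, it is a product state iff ad − bc = 0.
Here (a, b, c, d) = (-0.1531, 0.9882, 0, 0): ad − bc = (-0.1531)(0) − (0.9882)(0) = 0, so the state is separable.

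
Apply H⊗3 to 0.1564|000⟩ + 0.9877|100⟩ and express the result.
0.4045|000⟩ + 0.4045|001⟩ + 0.4045|010⟩ + 0.4045|011⟩ - 0.2939|100⟩ - 0.2939|101⟩ - 0.2939|110⟩ - 0.2939|111⟩

H⊗3 gives amp(|y⟩) = (1/2√2) Σ_x (−1)^(x·y) amp(|x⟩), where x·y is the number of positions in which both x and y have a 1.
|000⟩: (0.1564 + 0.9877)/(2√2) = 0.4045
|001⟩: (0.1564 + 0.9877)/(2√2) = 0.4045
|010⟩: (0.1564 + 0.9877)/(2√2) = 0.4045
|011⟩: (0.1564 + 0.9877)/(2√2) = 0.4045
|100⟩: (0.1564 - 0.9877)/(2√2) = -0.2939
|101⟩: (0.1564 - 0.9877)/(2√2) = -0.2939
|110⟩: (0.1564 - 0.9877)/(2√2) = -0.2939
|111⟩: (0.1564 - 0.9877)/(2√2) = -0.2939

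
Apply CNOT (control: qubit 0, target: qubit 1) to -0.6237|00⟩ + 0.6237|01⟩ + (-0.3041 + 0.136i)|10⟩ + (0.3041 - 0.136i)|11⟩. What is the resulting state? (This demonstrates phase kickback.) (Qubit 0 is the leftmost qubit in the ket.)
-0.6237|00⟩ + 0.6237|01⟩ + (0.3041 - 0.136i)|10⟩ + (-0.3041 + 0.136i)|11⟩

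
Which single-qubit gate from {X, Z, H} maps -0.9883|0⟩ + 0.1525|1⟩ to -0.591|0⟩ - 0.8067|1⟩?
H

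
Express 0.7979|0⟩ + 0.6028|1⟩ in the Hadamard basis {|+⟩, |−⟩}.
0.9904|+⟩ + 0.138|−⟩

With |ψ⟩ = α|0⟩ + β|1⟩, the Hadamard-basis coefficients are ⟨+|ψ⟩ = (α + β)/√2 and ⟨−|ψ⟩ = (α − β)/√2.
Here α = 0.7979, β = 0.6028: (α + β)/√2 = 0.9904, (α − β)/√2 = 0.138.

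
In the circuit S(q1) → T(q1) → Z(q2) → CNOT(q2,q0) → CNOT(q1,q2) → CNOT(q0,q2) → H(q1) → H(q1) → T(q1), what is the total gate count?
9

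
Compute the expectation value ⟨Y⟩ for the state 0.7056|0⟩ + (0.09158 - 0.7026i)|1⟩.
-0.9915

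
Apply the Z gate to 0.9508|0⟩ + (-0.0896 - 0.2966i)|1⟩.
0.9508|0⟩ + (0.0896 + 0.2966i)|1⟩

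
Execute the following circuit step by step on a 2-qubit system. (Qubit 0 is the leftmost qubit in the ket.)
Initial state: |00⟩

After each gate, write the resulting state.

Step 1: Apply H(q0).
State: 1/√2|00⟩ + 1/√2|10⟩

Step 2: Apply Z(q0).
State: 1/√2|00⟩ - 1/√2|10⟩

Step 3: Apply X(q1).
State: 1/√2|01⟩ - 1/√2|11⟩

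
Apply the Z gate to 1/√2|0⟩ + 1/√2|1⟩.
1/√2|0⟩ - 1/√2|1⟩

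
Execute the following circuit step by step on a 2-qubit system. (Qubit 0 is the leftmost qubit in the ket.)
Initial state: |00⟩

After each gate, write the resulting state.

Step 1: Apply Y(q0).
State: i|10⟩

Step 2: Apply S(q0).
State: -|10⟩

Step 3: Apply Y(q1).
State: -i|11⟩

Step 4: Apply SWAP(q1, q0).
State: -i|11⟩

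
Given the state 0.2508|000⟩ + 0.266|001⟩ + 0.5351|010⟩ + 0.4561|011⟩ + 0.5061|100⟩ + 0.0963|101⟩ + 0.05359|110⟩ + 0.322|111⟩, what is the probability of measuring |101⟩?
0.009274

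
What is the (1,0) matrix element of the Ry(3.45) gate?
0.9881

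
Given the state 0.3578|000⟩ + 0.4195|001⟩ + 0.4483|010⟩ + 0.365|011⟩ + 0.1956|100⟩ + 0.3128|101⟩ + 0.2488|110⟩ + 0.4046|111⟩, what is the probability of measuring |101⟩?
0.09784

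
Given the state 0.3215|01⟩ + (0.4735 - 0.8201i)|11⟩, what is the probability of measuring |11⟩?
0.8968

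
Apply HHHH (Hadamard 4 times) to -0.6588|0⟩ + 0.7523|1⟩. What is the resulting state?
-0.6588|0⟩ + 0.7523|1⟩

H² = I, so an even number of Hadamards cancels: H^4 = I and the state is unchanged.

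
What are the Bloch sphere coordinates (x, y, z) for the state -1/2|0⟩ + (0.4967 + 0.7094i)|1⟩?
(-0.4967, -0.7094, -0.5)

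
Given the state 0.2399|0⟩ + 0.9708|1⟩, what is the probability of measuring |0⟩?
0.05755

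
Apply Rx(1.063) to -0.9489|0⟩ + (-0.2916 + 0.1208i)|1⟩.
(-0.7568 + 0.1478i)|0⟩ + (-0.2514 + 0.5851i)|1⟩

Rx(1.063) = [[cos(θ/2), −i·sin(θ/2)], [−i·sin(θ/2), cos(θ/2)]]; θ = 1.063, cos(θ/2) ≈ 0.862048, sin(θ/2) ≈ 0.506827.
With a = amp(|0⟩) = -0.9489 and b = amp(|1⟩) = (-0.2916 + 0.1208i):
new amp(|0⟩) = (0.862048)·a + (-0.506827i)·b = (-0.7568 + 0.1478i)
new amp(|1⟩) = (-0.506827i)·a + (0.862048)·b = (-0.2514 + 0.5851i)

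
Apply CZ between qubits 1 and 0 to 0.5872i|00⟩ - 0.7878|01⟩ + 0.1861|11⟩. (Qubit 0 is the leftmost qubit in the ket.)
0.5872i|00⟩ - 0.7878|01⟩ - 0.1861|11⟩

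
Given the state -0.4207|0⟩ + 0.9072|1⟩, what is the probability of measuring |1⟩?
0.823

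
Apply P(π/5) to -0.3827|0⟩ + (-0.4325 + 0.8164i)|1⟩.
-0.3827|0⟩ + (-0.8298 + 0.4063i)|1⟩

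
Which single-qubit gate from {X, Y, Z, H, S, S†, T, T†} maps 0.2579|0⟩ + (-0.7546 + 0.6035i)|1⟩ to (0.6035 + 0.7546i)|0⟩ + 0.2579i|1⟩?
Y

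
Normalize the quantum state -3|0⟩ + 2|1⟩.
-0.8321|0⟩ + 0.5547|1⟩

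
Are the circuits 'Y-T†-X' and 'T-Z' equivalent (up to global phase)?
Yes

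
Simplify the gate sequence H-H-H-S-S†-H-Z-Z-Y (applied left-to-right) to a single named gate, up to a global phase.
Y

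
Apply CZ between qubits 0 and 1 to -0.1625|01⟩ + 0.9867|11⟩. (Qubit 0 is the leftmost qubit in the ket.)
-0.1625|01⟩ - 0.9867|11⟩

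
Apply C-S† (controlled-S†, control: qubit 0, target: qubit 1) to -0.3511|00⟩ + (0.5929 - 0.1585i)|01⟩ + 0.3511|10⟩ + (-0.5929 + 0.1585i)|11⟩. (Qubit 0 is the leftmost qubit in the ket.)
-0.3511|00⟩ + (0.5929 - 0.1585i)|01⟩ + 0.3511|10⟩ + (0.1585 + 0.5929i)|11⟩

C-S† leaves the control-|0⟩ kets |00⟩, |01⟩ unchanged and applies S† to qubit 1 on the control-|1⟩ pair (|10⟩, |11⟩).
S† = [[1, 0], [0, -i]].
With a = amp(|10⟩) = 0.3511 and b = amp(|11⟩) = (-0.5929 + 0.1585i):
new amp(|10⟩) = (1)·a = 0.3511
new amp(|11⟩) = (-i)·b = (0.1585 + 0.5929i)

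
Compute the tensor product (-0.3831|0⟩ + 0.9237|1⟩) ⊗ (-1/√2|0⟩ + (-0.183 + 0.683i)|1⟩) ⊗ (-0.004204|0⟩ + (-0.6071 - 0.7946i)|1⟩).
-0.001139|000⟩ + (-0.1645 - 0.2153i)|001⟩ + (-0.0002947 + 0.0011i)|010⟩ + (-0.2505 + 0.1031i)|011⟩ + 0.002746|100⟩ + (0.3965 + 0.519i)|101⟩ + (0.0007106 - 0.002652i)|110⟩ + (0.6039 - 0.2487i)|111⟩

amp(|b₁b₂…⟩) = product of the factor amplitudes for bits b₁, b₂, …; only kets whose every factor amplitude is nonzero survive.
|000⟩: (-0.3831)(-1/√2)(-0.004204) = -0.001139
|001⟩: (-0.3831)(-1/√2)(-0.6071 - 0.7946i) = (-0.1645 - 0.2153i)
|010⟩: (-0.3831)(-0.183 + 0.683i)(-0.004204) = (-0.0002947 + 0.0011i)
|011⟩: (-0.3831)(-0.183 + 0.683i)(-0.6071 - 0.7946i) = (-0.2505 + 0.1031i)
|100⟩: (0.9237)(-1/√2)(-0.004204) = 0.002746
|101⟩: (0.9237)(-1/√2)(-0.6071 - 0.7946i) = (0.3965 + 0.519i)
|110⟩: (0.9237)(-0.183 + 0.683i)(-0.004204) = (0.0007106 - 0.002652i)
|111⟩: (0.9237)(-0.183 + 0.683i)(-0.6071 - 0.7946i) = (0.6039 - 0.2487i)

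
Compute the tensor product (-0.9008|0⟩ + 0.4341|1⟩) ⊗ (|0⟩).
-0.9008|00⟩ + 0.4341|10⟩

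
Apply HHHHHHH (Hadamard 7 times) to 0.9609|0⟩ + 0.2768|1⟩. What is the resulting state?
0.8752|0⟩ + 0.4837|1⟩

H² = I, so H^7 = H: a single Hadamard. With (a, b) = (0.9609, 0.2768), H gives ((a + b)/√2, (a − b)/√2) = (0.8752, 0.4837).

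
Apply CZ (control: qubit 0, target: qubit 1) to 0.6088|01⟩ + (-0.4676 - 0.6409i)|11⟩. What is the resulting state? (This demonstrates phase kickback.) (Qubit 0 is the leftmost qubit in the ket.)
0.6088|01⟩ + (0.4676 + 0.6409i)|11⟩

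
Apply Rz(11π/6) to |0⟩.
(-0.9659 - 0.2588i)|0⟩

Rz(11π/6) = [[e^(−iθ/2), 0], [0, e^(iθ/2)]] with e^(±iθ/2) = cos(θ/2) ± i·sin(θ/2); θ = 11π/6, cos(θ/2) ≈ -0.965926, sin(θ/2) ≈ 0.258819.
With a = amp(|0⟩) = 1 and b = amp(|1⟩) = 0:
new amp(|0⟩) = (-0.965926 - 0.258819i)·a = (-0.9659 - 0.2588i)
new amp(|1⟩) = (-0.965926 + 0.258819i)·b = 0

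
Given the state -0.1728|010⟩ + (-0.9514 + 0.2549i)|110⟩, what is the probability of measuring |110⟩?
0.9701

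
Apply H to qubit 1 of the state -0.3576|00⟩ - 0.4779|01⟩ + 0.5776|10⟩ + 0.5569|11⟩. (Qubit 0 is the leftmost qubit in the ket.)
-0.5908|00⟩ + 0.08506|01⟩ + 0.8022|10⟩ + 0.01464|11⟩

H on qubit 1 mixes each pair of kets that differ only in qubit 1: amplitudes (a, b) of (|…0…⟩, |…1…⟩) become ((a + b)/√2, (a − b)/√2). Kets absent from the input have amplitude 0.
(|00⟩, |01⟩): (a, b) = (-0.3576, -0.4779) → (-0.5908, 0.08506)
(|10⟩, |11⟩): (a, b) = (0.5776, 0.5569) → (0.8022, 0.01464)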